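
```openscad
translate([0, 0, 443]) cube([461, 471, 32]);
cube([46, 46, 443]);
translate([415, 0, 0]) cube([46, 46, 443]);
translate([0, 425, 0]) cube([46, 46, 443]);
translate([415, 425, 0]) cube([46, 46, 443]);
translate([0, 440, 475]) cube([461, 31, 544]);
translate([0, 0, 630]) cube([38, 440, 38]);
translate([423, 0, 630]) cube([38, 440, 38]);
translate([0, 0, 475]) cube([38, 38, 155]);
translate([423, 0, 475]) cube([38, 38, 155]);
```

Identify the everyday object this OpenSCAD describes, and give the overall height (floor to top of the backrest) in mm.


A chair. The overall height is 1019 mm.

A slab on four corner posts with a tall panel at the back — a chair. The seat slab sits at z = 443 with thickness 32, and the 544 mm backrest starts at the seat top, so the overall height is 443 + 32 + 544 = 1019 mm.


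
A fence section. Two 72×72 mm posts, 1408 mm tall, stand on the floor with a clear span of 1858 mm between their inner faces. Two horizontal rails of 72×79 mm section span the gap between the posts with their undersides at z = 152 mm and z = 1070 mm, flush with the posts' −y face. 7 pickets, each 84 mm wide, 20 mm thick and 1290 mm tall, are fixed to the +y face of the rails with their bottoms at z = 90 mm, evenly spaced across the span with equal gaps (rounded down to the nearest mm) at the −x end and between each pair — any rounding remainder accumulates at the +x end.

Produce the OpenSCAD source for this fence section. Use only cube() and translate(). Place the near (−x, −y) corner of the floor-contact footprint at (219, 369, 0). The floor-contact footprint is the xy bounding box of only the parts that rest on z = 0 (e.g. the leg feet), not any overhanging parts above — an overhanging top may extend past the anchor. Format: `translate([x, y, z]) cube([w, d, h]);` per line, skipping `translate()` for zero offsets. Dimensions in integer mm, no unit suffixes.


translate([219, 369, 0]) cube([72, 72, 1408]);
translate([2149, 369, 0]) cube([72, 72, 1408]);
translate([291, 369, 152]) cube([1858, 72, 79]);
translate([291, 369, 1070]) cube([1858, 72, 79]);
translate([449, 441, 90]) cube([84, 20, 1290]);
translate([691, 441, 90]) cube([84, 20, 1290]);
translate([933, 441, 90]) cube([84, 20, 1290]);
translate([1175, 441, 90]) cube([84, 20, 1290]);
translate([1417, 441, 90]) cube([84, 20, 1290]);
translate([1659, 441, 90]) cube([84, 20, 1290]);
translate([1901, 441, 90]) cube([84, 20, 1290]);


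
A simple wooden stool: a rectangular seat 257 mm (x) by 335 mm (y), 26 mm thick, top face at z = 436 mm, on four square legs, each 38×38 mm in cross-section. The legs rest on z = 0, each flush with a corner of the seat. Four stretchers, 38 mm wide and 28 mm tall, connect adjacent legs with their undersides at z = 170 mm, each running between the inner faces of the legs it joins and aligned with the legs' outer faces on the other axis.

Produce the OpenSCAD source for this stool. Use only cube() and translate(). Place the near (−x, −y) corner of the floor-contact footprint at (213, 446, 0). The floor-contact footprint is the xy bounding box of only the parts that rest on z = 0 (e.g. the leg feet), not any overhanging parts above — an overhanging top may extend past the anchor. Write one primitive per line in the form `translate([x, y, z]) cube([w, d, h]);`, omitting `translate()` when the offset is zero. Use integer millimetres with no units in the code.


translate([213, 446, 410]) cube([257, 335, 26]);
translate([213, 446, 0]) cube([38, 38, 410]);
translate([432, 446, 0]) cube([38, 38, 410]);
translate([213, 743, 0]) cube([38, 38, 410]);
translate([432, 743, 0]) cube([38, 38, 410]);
translate([251, 446, 170]) cube([181, 38, 28]);
translate([251, 743, 170]) cube([181, 38, 28]);
translate([213, 484, 170]) cube([38, 259, 28]);
translate([432, 484, 170]) cube([38, 259, 28]);


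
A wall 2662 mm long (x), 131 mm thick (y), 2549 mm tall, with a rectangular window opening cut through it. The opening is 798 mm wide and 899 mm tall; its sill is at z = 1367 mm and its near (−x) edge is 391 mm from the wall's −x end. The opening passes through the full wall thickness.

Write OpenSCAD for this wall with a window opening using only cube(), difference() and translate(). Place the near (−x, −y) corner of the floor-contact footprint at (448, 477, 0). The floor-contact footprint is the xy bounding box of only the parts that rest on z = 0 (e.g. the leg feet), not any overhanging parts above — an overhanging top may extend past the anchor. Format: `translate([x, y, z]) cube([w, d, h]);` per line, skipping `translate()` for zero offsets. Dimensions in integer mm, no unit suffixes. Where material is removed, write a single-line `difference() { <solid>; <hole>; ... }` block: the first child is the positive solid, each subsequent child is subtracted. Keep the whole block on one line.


difference() { translate([448, 477, 0]) cube([2662, 131, 2549]); translate([839, 477, 1367]) cube([798, 131, 899]); }


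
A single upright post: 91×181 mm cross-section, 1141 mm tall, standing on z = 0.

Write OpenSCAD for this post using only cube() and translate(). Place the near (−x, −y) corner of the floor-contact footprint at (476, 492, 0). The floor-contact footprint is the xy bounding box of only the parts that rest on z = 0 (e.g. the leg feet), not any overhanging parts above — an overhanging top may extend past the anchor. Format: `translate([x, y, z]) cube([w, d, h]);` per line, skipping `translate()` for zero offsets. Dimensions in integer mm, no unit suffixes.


translate([476, 492, 0]) cube([91, 181, 1141]);


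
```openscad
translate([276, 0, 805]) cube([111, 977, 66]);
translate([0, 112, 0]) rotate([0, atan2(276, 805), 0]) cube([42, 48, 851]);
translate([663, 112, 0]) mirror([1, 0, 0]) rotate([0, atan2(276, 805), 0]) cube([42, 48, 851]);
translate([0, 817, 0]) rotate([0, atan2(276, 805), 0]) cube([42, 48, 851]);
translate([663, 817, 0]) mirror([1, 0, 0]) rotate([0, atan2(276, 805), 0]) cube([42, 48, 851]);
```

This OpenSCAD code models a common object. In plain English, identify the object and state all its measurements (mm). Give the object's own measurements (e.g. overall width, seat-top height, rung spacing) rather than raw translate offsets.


A sawhorse. A 111×977×66 mm beam (x, y, z) sits on two A-frame leg pairs. Each pair is two raked legs of 42×48 mm section (48 mm along y) splaying symmetrically in x. Each leg rises 805 mm vertically over 276 mm of horizontal reach and is 851 mm long along its own axis. Every leg's outer bottom edge rests on the floor and its outer top edge meets a bottom edge of the beam — the left legs (tilting toward +x) meet the beam's −x bottom edge, the right legs (their mirror images, tilting toward −x) meet its +x bottom edge — so the leg tops tuck under the beam, the beam's underside is 805 mm above the floor, and the feet are 663 mm apart outside-to-outside with the beam centred between them. The two leg pairs are set in 112 mm from either end of the beam.


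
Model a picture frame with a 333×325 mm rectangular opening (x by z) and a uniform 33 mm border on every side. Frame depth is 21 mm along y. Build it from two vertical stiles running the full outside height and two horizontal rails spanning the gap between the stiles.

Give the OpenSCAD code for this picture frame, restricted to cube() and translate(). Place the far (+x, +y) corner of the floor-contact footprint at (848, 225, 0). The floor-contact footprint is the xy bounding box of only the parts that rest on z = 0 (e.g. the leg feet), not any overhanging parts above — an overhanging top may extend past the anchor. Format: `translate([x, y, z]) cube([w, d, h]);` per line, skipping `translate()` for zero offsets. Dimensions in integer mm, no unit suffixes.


translate([449, 204, 0]) cube([33, 21, 391]);
translate([815, 204, 0]) cube([33, 21, 391]);
translate([482, 204, 0]) cube([333, 21, 33]);
translate([482, 204, 358]) cube([333, 21, 33]);


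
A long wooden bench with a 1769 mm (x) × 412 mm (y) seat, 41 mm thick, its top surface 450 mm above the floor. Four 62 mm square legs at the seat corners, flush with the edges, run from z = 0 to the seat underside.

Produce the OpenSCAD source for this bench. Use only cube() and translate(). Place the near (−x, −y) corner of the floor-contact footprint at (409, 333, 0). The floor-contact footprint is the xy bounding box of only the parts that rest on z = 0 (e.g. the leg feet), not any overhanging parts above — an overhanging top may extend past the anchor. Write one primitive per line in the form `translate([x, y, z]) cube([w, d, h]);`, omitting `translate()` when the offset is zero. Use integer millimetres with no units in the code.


translate([409, 333, 409]) cube([1769, 412, 41]);
translate([409, 333, 0]) cube([62, 62, 409]);
translate([409, 683, 0]) cube([62, 62, 409]);
translate([2116, 333, 0]) cube([62, 62, 409]);
translate([2116, 683, 0]) cube([62, 62, 409]);


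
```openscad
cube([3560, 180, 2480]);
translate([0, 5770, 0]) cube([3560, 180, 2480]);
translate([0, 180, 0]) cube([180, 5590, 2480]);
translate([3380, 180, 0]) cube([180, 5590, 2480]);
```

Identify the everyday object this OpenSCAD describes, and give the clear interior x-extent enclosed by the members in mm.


A house (or room) frame. The interior width is 3200 mm.

Four 2480 mm walls enclosing a rectangle with no floor or roof — a room or house frame. Outside width is 3560 mm and wall thickness is 180 mm, so the interior width is 3560 − 2 × 180 = 3200 mm.


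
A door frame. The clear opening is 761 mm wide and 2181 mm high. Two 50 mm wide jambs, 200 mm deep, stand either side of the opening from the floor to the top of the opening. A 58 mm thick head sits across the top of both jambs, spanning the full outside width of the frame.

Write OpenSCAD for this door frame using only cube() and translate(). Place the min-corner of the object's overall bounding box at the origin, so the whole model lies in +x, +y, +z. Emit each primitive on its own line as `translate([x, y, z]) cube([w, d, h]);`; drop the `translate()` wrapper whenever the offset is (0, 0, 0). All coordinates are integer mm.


cube([50, 200, 2181]);
translate([811, 0, 0]) cube([50, 200, 2181]);
translate([0, 0, 2181]) cube([861, 200, 58]);


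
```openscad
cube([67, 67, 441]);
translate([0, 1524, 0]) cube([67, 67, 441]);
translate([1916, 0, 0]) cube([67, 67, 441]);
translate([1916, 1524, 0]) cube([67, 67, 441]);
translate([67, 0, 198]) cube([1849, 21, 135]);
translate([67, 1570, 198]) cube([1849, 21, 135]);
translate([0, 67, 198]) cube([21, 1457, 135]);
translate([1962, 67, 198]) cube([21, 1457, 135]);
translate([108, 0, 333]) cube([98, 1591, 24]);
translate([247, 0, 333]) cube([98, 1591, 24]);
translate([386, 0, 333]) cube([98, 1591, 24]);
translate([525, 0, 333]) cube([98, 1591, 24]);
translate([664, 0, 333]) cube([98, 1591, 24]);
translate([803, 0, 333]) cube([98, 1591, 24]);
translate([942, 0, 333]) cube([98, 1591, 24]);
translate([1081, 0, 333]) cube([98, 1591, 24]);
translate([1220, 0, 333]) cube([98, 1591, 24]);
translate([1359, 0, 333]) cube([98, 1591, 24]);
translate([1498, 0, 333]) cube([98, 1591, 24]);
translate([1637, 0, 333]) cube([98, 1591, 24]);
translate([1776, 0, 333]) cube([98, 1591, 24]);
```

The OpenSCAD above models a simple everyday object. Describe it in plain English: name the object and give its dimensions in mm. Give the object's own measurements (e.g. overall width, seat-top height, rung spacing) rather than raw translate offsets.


A bed frame 1983 mm long (x) by 1591 mm wide (y). Four 67×67 mm corner posts, 441 mm tall, at the corners of the footprint. Four rails of 21 mm thickness and 135 mm height run between adjacent posts with their undersides at z = 198 mm, their outer faces flush with the outside of the frame (the two x-running rails run between the posts' inner faces; the two y-running rails run between the posts' inner faces). 13 slats, each 98 mm wide (x) and 24 mm thick, lie across the top of the two x-running rails, running the full 1591 mm width of the frame in y; along x they sit between the end posts with a 41 mm gap after the −x posts and between neighbouring slats, leaving 42 mm before the +x posts.


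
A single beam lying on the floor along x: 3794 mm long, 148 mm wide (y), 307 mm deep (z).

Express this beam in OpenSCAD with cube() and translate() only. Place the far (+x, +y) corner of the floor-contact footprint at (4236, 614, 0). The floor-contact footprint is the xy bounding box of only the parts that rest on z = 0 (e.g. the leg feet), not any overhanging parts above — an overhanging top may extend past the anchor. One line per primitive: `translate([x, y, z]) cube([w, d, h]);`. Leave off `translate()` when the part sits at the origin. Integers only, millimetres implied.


translate([442, 466, 0]) cube([3794, 148, 307]);


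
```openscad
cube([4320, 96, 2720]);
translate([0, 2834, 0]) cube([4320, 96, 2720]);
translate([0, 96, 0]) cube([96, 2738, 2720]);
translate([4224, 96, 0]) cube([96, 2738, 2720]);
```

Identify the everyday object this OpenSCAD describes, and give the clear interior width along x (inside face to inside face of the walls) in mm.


A house (or room) frame. The interior width is 4128 mm.

Four 2720 mm walls enclosing a rectangle with no floor or roof — a room or house frame. Outside width is 4320 mm and wall thickness is 96 mm, so the interior width is 4320 − 2 × 96 = 4128 mm.


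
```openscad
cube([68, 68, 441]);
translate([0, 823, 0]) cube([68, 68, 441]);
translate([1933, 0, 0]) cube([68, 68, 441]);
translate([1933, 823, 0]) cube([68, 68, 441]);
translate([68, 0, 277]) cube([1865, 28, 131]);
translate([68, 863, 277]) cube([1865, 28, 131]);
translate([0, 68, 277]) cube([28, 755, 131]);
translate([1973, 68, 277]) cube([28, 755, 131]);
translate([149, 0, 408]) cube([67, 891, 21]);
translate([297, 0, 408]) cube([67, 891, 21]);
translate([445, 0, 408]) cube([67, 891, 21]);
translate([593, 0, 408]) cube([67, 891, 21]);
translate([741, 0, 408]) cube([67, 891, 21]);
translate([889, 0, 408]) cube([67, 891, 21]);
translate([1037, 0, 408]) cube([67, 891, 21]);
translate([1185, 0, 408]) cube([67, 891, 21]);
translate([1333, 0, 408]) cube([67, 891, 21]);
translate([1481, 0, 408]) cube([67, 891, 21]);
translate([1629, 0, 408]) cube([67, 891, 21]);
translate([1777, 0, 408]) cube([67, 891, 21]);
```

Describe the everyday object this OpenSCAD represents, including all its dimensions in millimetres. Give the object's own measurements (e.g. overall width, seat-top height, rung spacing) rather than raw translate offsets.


A bed frame 2001 mm long (x) by 891 mm wide (y). Four 68×68 mm corner posts, 441 mm tall, at the corners of the footprint. Four rails of 28 mm thickness and 131 mm height run between adjacent posts with their undersides at z = 277 mm, their outer faces flush with the outside of the frame (the two x-running rails run between the posts' inner faces; the two y-running rails run between the posts' inner faces). 12 slats, each 67 mm wide (x) and 21 mm thick, lie across the top of the two x-running rails, running the full 891 mm width of the frame in y; along x they sit between the end posts with a 81 mm gap after the −x posts and between neighbouring slats, leaving 89 mm before the +x posts.


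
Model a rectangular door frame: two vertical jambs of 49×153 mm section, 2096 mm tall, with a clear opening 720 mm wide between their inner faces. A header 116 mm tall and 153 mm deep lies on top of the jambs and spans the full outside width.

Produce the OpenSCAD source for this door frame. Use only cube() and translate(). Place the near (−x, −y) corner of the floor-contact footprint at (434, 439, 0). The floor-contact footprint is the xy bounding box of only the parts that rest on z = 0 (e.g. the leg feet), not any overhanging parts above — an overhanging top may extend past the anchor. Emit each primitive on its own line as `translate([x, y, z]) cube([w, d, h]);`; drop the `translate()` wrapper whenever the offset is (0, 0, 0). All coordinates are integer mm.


translate([434, 439, 0]) cube([49, 153, 2096]);
translate([1203, 439, 0]) cube([49, 153, 2096]);
translate([434, 439, 2096]) cube([818, 153, 116]);


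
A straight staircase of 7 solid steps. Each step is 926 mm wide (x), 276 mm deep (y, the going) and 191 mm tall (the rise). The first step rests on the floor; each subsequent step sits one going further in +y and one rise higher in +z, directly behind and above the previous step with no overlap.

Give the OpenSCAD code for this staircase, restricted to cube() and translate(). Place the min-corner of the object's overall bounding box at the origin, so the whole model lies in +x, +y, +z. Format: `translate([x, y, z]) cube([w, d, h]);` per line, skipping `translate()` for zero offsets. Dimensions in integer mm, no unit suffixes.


cube([926, 276, 191]);
translate([0, 276, 191]) cube([926, 276, 191]);
translate([0, 552, 382]) cube([926, 276, 191]);
translate([0, 828, 573]) cube([926, 276, 191]);
translate([0, 1104, 764]) cube([926, 276, 191]);
translate([0, 1380, 955]) cube([926, 276, 191]);
translate([0, 1656, 1146]) cube([926, 276, 191]);


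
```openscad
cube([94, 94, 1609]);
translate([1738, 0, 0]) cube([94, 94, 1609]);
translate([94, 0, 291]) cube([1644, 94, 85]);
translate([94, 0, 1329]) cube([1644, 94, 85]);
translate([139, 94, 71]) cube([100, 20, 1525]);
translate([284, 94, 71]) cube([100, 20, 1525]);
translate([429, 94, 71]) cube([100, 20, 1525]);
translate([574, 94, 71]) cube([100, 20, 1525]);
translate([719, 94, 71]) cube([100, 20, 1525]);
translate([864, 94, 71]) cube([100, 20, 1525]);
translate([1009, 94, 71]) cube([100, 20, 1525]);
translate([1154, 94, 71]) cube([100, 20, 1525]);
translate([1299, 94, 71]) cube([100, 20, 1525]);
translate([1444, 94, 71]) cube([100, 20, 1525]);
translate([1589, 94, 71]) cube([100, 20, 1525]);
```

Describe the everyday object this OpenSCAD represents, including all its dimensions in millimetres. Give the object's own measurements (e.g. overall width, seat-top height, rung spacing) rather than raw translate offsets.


A fence section. Two 94×94 mm posts, 1609 mm tall, stand on the floor with a clear span of 1644 mm between their inner faces. Two horizontal rails of 94×85 mm section span the gap between the posts with their undersides at z = 291 mm and z = 1329 mm, flush with the posts' −y face. 11 pickets, each 100 mm wide, 20 mm thick and 1525 mm tall, are fixed to the +y face of the rails with their bottoms at z = 71 mm, spaced across the span with a 45 mm gap after the −x post and between neighbouring pickets, with 49 mm left before the +x post.


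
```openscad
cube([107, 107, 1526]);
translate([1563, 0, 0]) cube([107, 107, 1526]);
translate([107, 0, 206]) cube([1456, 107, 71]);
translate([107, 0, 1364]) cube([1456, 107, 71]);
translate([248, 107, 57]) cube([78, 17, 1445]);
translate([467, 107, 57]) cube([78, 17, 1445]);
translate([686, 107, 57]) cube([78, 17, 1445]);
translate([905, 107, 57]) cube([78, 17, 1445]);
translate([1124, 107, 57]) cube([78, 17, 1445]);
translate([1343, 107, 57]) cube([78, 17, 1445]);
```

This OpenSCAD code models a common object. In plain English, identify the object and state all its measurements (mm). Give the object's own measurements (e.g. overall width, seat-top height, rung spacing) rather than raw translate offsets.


A fence section. Two 107×107 mm posts, 1526 mm tall, stand on the floor with a clear span of 1456 mm between their inner faces. Two horizontal rails of 107×71 mm section span the gap between the posts with their undersides at z = 206 mm and z = 1364 mm, flush with the posts' −y face. 6 pickets, each 78 mm wide, 17 mm thick and 1445 mm tall, are fixed to the +y face of the rails with their bottoms at z = 57 mm, spaced across the span with a 141 mm gap after the −x post and between neighbouring pickets, with 142 mm left before the +x post.


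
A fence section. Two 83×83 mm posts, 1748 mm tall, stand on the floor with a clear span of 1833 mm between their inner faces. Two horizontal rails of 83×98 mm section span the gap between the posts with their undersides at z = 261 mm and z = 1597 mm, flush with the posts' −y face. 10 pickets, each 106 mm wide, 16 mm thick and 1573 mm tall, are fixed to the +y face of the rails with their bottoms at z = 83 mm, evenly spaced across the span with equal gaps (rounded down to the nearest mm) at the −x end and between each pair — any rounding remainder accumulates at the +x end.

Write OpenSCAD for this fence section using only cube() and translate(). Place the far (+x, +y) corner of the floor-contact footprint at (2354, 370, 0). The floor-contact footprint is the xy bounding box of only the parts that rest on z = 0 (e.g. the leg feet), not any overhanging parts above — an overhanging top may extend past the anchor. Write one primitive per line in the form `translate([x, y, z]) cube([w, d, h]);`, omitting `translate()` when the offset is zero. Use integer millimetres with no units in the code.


translate([355, 287, 0]) cube([83, 83, 1748]);
translate([2271, 287, 0]) cube([83, 83, 1748]);
translate([438, 287, 261]) cube([1833, 83, 98]);
translate([438, 287, 1597]) cube([1833, 83, 98]);
translate([508, 370, 83]) cube([106, 16, 1573]);
translate([684, 370, 83]) cube([106, 16, 1573]);
translate([860, 370, 83]) cube([106, 16, 1573]);
translate([1036, 370, 83]) cube([106, 16, 1573]);
translate([1212, 370, 83]) cube([106, 16, 1573]);
translate([1388, 370, 83]) cube([106, 16, 1573]);
translate([1564, 370, 83]) cube([106, 16, 1573]);
translate([1740, 370, 83]) cube([106, 16, 1573]);
translate([1916, 370, 83]) cube([106, 16, 1573]);
translate([2092, 370, 83]) cube([106, 16, 1573]);


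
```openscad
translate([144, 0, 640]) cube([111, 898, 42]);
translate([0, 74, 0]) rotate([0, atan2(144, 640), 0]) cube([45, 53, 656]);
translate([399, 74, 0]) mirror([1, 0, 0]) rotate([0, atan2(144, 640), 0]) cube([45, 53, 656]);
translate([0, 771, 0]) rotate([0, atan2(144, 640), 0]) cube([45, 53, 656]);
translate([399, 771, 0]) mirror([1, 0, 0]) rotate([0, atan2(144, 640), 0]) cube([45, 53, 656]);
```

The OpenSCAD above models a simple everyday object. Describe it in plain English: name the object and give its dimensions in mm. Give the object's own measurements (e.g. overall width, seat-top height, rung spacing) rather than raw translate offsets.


A sawhorse. A 111×898×42 mm beam (x, y, z) sits on two A-frame leg pairs. Each pair is two raked legs of 45×53 mm section (53 mm along y) splaying symmetrically in x. Each leg rises 640 mm vertically over 144 mm of horizontal reach and is 656 mm long along its own axis. Every leg's outer bottom edge rests on the floor and its outer top edge meets a bottom edge of the beam — the left legs (tilting toward +x) meet the beam's −x bottom edge, the right legs (their mirror images, tilting toward −x) meet its +x bottom edge — so the leg tops tuck under the beam, the beam's underside is 640 mm above the floor, and the feet are 399 mm apart outside-to-outside with the beam centred between them. The two leg pairs are set in 74 mm from either end of the beam.


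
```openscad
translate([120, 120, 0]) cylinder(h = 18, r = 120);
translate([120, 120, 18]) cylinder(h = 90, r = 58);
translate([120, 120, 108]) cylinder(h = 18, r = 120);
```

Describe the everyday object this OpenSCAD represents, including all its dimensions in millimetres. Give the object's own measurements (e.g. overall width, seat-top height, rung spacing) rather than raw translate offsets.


A spool: two coaxial disc flanges of radius 120 mm and thickness 18 mm, joined by a core cylinder of radius 58 mm and height 90 mm. The lower flange rests on z = 0 and the three cylinders share a vertical axis.


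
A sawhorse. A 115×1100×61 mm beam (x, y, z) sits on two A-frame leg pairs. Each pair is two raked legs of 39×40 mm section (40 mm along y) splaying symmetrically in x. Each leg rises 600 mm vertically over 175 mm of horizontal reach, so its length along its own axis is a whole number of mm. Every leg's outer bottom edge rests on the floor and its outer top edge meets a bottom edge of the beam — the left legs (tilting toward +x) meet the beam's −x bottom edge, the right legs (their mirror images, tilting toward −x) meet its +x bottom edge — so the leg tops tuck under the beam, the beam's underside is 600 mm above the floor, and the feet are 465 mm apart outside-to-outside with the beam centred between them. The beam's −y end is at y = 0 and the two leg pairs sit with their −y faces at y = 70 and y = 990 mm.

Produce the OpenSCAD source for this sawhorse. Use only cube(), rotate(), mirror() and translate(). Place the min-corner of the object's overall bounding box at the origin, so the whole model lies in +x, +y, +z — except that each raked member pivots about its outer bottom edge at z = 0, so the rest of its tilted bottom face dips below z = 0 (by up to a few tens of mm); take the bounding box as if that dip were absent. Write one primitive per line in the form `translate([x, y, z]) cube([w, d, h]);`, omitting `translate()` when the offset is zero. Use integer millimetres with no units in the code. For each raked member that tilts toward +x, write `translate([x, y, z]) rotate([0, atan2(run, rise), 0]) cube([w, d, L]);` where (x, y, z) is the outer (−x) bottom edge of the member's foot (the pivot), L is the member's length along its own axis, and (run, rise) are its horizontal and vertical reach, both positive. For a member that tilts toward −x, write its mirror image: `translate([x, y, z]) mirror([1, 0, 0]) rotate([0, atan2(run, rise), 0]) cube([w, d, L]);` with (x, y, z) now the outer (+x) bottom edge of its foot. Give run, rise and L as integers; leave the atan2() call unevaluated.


translate([175, 0, 600]) cube([115, 1100, 61]);
translate([0, 70, 0]) rotate([0, atan2(175, 600), 0]) cube([39, 40, 625]);
translate([465, 70, 0]) mirror([1, 0, 0]) rotate([0, atan2(175, 600), 0]) cube([39, 40, 625]);
translate([0, 990, 0]) rotate([0, atan2(175, 600), 0]) cube([39, 40, 625]);
translate([465, 990, 0]) mirror([1, 0, 0]) rotate([0, atan2(175, 600), 0]) cube([39, 40, 625]);


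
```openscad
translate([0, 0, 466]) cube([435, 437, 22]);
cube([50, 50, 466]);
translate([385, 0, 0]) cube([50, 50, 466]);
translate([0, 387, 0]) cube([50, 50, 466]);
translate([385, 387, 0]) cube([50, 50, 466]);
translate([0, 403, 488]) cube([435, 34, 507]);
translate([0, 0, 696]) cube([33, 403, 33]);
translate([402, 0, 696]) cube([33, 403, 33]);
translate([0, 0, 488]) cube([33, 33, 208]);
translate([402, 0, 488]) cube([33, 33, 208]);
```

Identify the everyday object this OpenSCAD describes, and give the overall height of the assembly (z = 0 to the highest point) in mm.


A chair. The overall height is 995 mm.

A slab on four corner posts with a tall panel at the back — a chair. The seat slab sits at z = 466 with thickness 22, and the 507 mm backrest starts at the seat top, so the overall height is 466 + 22 + 507 = 995 mm.


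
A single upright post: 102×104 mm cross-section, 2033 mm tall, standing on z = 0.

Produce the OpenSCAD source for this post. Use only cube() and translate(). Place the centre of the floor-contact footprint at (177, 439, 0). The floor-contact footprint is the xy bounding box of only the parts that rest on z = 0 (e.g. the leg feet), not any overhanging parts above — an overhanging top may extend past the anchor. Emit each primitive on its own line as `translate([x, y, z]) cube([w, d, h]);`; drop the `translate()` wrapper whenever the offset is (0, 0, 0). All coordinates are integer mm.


translate([126, 387, 0]) cube([102, 104, 2033]);


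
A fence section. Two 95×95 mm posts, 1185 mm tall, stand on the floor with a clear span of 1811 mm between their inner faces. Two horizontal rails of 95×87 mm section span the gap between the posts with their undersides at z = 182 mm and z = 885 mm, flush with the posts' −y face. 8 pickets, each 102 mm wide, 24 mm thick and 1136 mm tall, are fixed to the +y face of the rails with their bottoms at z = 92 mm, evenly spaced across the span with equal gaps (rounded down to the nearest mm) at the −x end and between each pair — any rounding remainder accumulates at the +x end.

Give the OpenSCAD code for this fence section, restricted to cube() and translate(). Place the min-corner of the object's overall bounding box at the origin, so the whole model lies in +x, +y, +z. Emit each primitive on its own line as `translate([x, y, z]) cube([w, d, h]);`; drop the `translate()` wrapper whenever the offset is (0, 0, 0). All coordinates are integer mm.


cube([95, 95, 1185]);
translate([1906, 0, 0]) cube([95, 95, 1185]);
translate([95, 0, 182]) cube([1811, 95, 87]);
translate([95, 0, 885]) cube([1811, 95, 87]);
translate([205, 95, 92]) cube([102, 24, 1136]);
translate([417, 95, 92]) cube([102, 24, 1136]);
translate([629, 95, 92]) cube([102, 24, 1136]);
translate([841, 95, 92]) cube([102, 24, 1136]);
translate([1053, 95, 92]) cube([102, 24, 1136]);
translate([1265, 95, 92]) cube([102, 24, 1136]);
translate([1477, 95, 92]) cube([102, 24, 1136]);
translate([1689, 95, 92]) cube([102, 24, 1136]);


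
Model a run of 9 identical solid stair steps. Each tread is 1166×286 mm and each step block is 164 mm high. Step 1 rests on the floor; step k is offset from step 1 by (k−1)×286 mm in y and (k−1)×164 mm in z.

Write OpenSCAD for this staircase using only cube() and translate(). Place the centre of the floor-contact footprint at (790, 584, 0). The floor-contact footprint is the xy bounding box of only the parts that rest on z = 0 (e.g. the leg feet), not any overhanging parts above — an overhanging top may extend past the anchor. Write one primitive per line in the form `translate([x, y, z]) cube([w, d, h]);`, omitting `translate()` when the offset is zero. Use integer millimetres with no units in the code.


translate([207, 441, 0]) cube([1166, 286, 164]);
translate([207, 727, 164]) cube([1166, 286, 164]);
translate([207, 1013, 328]) cube([1166, 286, 164]);
translate([207, 1299, 492]) cube([1166, 286, 164]);
translate([207, 1585, 656]) cube([1166, 286, 164]);
translate([207, 1871, 820]) cube([1166, 286, 164]);
translate([207, 2157, 984]) cube([1166, 286, 164]);
translate([207, 2443, 1148]) cube([1166, 286, 164]);
translate([207, 2729, 1312]) cube([1166, 286, 164]);


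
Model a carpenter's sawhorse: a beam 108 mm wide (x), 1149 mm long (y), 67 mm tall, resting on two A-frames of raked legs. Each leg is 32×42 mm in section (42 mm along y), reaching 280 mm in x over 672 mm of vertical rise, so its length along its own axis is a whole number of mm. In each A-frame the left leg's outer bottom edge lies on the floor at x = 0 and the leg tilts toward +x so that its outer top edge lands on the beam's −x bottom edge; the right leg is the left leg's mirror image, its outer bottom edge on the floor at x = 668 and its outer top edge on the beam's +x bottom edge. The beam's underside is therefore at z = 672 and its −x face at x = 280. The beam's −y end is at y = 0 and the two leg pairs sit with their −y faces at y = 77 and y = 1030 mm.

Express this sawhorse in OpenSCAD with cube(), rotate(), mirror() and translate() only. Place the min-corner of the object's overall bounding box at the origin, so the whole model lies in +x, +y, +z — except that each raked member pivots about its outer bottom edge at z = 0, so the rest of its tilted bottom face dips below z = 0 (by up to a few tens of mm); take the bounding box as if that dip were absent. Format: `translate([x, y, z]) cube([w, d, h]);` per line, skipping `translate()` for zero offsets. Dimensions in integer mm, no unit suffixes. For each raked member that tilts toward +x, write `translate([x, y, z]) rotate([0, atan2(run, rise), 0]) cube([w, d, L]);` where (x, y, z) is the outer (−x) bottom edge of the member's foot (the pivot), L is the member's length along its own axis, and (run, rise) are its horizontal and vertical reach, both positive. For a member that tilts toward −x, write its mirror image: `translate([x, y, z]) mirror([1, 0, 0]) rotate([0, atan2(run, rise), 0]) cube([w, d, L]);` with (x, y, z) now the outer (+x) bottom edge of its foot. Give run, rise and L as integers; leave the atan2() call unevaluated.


translate([280, 0, 672]) cube([108, 1149, 67]);
translate([0, 77, 0]) rotate([0, atan2(280, 672), 0]) cube([32, 42, 728]);
translate([668, 77, 0]) mirror([1, 0, 0]) rotate([0, atan2(280, 672), 0]) cube([32, 42, 728]);
translate([0, 1030, 0]) rotate([0, atan2(280, 672), 0]) cube([32, 42, 728]);
translate([668, 1030, 0]) mirror([1, 0, 0]) rotate([0, atan2(280, 672), 0]) cube([32, 42, 728]);


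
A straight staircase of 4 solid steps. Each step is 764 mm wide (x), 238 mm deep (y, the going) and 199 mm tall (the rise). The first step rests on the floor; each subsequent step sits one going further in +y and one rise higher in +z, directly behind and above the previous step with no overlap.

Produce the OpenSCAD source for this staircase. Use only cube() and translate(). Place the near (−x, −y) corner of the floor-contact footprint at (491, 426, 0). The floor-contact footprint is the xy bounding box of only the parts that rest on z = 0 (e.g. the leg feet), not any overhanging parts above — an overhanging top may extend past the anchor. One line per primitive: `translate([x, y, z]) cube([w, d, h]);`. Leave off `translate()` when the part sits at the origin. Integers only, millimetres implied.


translate([491, 426, 0]) cube([764, 238, 199]);
translate([491, 664, 199]) cube([764, 238, 199]);
translate([491, 902, 398]) cube([764, 238, 199]);
translate([491, 1140, 597]) cube([764, 238, 199]);


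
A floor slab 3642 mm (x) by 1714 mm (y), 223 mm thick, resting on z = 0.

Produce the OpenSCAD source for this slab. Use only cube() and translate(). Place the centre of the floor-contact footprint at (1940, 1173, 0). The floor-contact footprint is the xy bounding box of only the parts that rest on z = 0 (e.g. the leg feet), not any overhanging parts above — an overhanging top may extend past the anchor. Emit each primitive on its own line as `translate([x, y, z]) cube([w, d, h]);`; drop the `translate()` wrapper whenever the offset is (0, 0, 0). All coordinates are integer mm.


translate([119, 316, 0]) cube([3642, 1714, 223]);


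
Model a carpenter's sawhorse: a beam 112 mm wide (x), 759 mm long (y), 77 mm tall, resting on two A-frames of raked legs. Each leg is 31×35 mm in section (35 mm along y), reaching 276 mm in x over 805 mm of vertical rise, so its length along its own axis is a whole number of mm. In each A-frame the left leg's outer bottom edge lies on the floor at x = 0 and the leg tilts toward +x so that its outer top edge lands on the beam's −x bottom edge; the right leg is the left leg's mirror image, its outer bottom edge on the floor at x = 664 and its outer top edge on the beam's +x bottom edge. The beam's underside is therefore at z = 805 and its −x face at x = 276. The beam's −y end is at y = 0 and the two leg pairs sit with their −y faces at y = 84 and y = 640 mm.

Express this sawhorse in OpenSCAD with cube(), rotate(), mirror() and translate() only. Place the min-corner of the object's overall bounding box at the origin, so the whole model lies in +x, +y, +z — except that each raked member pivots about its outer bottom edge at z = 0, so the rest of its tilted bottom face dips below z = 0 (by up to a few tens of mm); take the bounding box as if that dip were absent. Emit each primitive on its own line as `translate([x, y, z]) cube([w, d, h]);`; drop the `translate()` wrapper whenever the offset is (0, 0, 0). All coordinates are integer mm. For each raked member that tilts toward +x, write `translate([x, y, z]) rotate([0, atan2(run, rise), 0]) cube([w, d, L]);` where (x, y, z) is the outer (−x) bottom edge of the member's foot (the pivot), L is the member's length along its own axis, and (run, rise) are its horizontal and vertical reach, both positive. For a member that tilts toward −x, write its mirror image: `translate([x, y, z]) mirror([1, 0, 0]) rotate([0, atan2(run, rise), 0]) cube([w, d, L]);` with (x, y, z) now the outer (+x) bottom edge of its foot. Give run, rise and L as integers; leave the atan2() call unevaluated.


translate([276, 0, 805]) cube([112, 759, 77]);
translate([0, 84, 0]) rotate([0, atan2(276, 805), 0]) cube([31, 35, 851]);
translate([664, 84, 0]) mirror([1, 0, 0]) rotate([0, atan2(276, 805), 0]) cube([31, 35, 851]);
translate([0, 640, 0]) rotate([0, atan2(276, 805), 0]) cube([31, 35, 851]);
translate([664, 640, 0]) mirror([1, 0, 0]) rotate([0, atan2(276, 805), 0]) cube([31, 35, 851]);


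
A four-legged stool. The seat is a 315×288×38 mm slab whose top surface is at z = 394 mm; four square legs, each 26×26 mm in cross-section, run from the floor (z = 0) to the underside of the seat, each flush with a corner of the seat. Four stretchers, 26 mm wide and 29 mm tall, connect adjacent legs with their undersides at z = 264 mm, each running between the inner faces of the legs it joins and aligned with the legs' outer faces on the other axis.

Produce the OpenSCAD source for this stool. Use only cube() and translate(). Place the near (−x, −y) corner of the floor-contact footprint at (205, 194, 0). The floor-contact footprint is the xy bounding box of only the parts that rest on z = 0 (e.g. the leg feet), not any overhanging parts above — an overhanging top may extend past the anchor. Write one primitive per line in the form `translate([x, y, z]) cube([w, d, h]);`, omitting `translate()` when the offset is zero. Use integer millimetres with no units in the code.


// leg_h = 394 - 38 = 356
// stretcher span = 315 - 2*26 = 263
translate([205, 194, 356]) cube([315, 288, 38]);
translate([205, 194, 0]) cube([26, 26, 356]);
translate([494, 194, 0]) cube([26, 26, 356]);
translate([205, 456, 0]) cube([26, 26, 356]);
translate([494, 456, 0]) cube([26, 26, 356]);
translate([231, 194, 264]) cube([263, 26, 29]);
translate([231, 456, 264]) cube([263, 26, 29]);
translate([205, 220, 264]) cube([26, 236, 29]);
translate([494, 220, 264]) cube([26, 236, 29]);


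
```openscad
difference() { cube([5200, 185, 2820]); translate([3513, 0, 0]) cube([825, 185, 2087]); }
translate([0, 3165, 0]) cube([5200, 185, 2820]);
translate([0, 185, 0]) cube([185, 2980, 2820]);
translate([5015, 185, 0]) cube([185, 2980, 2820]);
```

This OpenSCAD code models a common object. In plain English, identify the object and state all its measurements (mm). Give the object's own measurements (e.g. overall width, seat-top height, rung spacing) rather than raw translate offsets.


A single room: four walls, each 2820 mm tall and 185 mm thick, enclosing an outside footprint 5200×3350 mm (x × y), no floor or roof. The front and back walls (−y and +y sides) run the full x-width; the side walls fit between their inner faces. A door opening 825 mm wide and 2087 mm tall is cut through the front wall from the floor up, its −x edge 3513 mm from the wall's −x end.


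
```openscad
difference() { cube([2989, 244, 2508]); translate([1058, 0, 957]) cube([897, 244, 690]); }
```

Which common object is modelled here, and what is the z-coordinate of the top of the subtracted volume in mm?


A wall with a window opening. The window head height is 1647 mm.

A wall with a rectangular opening subtracted — a window. Sill at z = 957, opening 690 mm tall, so the head is at 957 + 690 = 1647 mm.


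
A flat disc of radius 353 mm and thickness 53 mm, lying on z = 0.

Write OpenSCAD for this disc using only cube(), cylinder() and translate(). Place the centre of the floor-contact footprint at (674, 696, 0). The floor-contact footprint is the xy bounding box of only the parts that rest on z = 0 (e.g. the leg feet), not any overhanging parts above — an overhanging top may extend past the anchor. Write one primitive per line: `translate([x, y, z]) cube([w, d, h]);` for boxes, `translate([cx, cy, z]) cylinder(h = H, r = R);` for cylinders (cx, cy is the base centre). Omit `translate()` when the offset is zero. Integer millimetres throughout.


translate([674, 696, 0]) cylinder(h = 53, r = 353);


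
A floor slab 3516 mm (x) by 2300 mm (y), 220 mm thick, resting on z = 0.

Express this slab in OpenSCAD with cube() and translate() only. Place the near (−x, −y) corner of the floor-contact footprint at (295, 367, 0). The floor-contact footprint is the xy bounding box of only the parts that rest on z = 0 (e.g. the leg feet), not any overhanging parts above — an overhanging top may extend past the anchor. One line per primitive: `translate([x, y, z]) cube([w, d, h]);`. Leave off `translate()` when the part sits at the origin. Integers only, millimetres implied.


translate([295, 367, 0]) cube([3516, 2300, 220]);
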